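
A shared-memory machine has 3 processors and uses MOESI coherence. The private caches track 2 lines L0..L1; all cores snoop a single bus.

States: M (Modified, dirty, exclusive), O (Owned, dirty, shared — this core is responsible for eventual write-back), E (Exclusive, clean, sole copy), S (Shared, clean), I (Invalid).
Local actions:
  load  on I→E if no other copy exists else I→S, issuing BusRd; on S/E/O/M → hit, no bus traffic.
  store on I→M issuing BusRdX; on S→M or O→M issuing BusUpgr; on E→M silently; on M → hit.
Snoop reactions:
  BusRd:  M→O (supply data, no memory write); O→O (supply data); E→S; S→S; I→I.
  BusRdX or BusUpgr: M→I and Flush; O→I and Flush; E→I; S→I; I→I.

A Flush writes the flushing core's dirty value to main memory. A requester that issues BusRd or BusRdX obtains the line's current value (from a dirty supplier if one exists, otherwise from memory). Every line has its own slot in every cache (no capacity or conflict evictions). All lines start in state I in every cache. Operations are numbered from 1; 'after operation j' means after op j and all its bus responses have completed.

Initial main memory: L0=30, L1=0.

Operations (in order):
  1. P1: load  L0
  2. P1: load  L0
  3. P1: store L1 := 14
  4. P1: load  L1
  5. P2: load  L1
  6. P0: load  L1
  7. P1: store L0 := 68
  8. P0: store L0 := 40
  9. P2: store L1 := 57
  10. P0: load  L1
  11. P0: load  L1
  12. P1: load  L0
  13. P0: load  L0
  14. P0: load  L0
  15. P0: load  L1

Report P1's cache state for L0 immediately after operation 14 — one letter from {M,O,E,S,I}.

state = S

1. P1: load  L0  bus=[BusRd]  L0: P0=I P1=E P2=I  mem[L0]=30
2. P1: load  L0  bus=[-]  L0: P0=I P1=E P2=I  mem[L0]=30
3. P1: store L1 := 14  bus=[BusRdX]  L1: P0=I P1=M P2=I  mem[L1]=0
4. P1: load  L1  bus=[-]  L1: P0=I P1=M P2=I  mem[L1]=0
5. P2: load  L1  bus=[BusRd]  L1: P0=I P1=O P2=S  mem[L1]=0
6. P0: load  L1  bus=[BusRd]  L1: P0=S P1=O P2=S  mem[L1]=0
7. P1: store L0 := 68  bus=[-]  L0: P0=I P1=M P2=I  mem[L0]=30
8. P0: store L0 := 40  bus=[BusRdX,Flush]  L0: P0=M P1=I P2=I  mem[L0]=68
9. P2: store L1 := 57  bus=[BusUpgr,Flush]  L1: P0=I P1=I P2=M  mem[L1]=14
10. P0: load  L1  bus=[BusRd]  L1: P0=S P1=I P2=O  mem[L1]=14
11. P0: load  L1  bus=[-]  L1: P0=S P1=I P2=O  mem[L1]=14
12. P1: load  L0  bus=[BusRd]  L0: P0=O P1=S P2=I  mem[L0]=68
13. P0: load  L0  bus=[-]  L0: P0=O P1=S P2=I  mem[L0]=68
14. P0: load  L0  bus=[-]  L0: P0=O P1=S P2=I  mem[L0]=68
15. P0: load  L1  bus=[-]  L1: P0=S P1=I P2=O  mem[L1]=14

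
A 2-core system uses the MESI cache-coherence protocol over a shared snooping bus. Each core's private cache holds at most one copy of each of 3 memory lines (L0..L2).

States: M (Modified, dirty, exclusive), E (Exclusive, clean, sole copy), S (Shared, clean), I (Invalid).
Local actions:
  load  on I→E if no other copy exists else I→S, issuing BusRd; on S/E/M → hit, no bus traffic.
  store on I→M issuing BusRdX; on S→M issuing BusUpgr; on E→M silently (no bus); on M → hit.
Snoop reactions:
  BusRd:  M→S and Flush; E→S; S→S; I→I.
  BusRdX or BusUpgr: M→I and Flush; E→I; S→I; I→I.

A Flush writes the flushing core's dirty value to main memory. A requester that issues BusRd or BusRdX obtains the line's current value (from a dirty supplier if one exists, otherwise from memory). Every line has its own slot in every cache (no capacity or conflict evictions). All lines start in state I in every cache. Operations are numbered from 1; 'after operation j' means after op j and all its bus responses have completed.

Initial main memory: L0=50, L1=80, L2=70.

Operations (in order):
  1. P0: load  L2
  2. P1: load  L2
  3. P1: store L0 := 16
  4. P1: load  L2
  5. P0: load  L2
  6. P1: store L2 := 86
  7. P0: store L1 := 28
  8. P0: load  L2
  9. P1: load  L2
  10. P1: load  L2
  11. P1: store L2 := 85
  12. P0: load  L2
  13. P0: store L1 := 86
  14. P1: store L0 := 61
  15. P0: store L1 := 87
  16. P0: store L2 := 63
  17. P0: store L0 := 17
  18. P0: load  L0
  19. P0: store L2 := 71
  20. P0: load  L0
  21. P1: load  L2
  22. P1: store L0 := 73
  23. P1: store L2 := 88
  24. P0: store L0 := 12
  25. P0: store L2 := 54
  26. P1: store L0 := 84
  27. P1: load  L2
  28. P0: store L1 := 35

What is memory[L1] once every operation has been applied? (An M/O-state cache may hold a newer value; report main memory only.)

  op1 P0: load  L2 → E/I on L2; bus BusRd; mem=70
  op2 P1: load  L2 → S/S on L2; bus BusRd; mem=70
  op3 P1: store L0 := 16 → I/M on L0; bus BusRdX; mem=50
  op4 P1: load  L2 → S/S on L2; bus (none); mem=70
  op5 P0: load  L2 → S/S on L2; bus (none); mem=70
  op6 P1: store L2 := 86 → I/M on L2; bus BusUpgr; mem=70
  op7 P0: store L1 := 28 → M/I on L1; bus BusRdX; mem=80
  op8 P0: load  L2 → S/S on L2; bus BusRd Flush; mem=86
  op9 P1: load  L2 → S/S on L2; bus (none); mem=86
  op10 P1: load  L2 → S/S on L2; bus (none); mem=86
  op11 P1: store L2 := 85 → I/M on L2; bus BusUpgr; mem=86
  op12 P0: load  L2 → S/S on L2; bus BusRd Flush; mem=85
  op13 P0: store L1 := 86 → M/I on L1; bus (none); mem=80
  op14 P1: store L0 := 61 → I/M on L0; bus (none); mem=50
  op15 P0: store L1 := 87 → M/I on L1; bus (none); mem=80
  op16 P0: store L2 := 63 → M/I on L2; bus BusUpgr; mem=85
  op17 P0: store L0 := 17 → M/I on L0; bus BusRdX Flush; mem=61
  op18 P0: load  L0 → M/I on L0; bus (none); mem=61
  op19 P0: store L2 := 71 → M/I on L2; bus (none); mem=85
  op20 P0: load  L0 → M/I on L0; bus (none); mem=61
  op21 P1: load  L2 → S/S on L2; bus BusRd Flush; mem=71
  op22 P1: store L0 := 73 → I/M on L0; bus BusRdX Flush; mem=17
  op23 P1: store L2 := 88 → I/M on L2; bus BusUpgr; mem=71
  op24 P0: store L0 := 12 → M/I on L0; bus BusRdX Flush; mem=73
  op25 P0: store L2 := 54 → M/I on L2; bus BusRdX Flush; mem=88
  op26 P1: store L0 := 84 → I/M on L0; bus BusRdX Flush; mem=12
  op27 P1: load  L2 → S/S on L2; bus BusRd Flush; mem=54
  op28 P0: store L1 := 35 → M/I on L1; bus (none); mem=80

memory[L1] = 80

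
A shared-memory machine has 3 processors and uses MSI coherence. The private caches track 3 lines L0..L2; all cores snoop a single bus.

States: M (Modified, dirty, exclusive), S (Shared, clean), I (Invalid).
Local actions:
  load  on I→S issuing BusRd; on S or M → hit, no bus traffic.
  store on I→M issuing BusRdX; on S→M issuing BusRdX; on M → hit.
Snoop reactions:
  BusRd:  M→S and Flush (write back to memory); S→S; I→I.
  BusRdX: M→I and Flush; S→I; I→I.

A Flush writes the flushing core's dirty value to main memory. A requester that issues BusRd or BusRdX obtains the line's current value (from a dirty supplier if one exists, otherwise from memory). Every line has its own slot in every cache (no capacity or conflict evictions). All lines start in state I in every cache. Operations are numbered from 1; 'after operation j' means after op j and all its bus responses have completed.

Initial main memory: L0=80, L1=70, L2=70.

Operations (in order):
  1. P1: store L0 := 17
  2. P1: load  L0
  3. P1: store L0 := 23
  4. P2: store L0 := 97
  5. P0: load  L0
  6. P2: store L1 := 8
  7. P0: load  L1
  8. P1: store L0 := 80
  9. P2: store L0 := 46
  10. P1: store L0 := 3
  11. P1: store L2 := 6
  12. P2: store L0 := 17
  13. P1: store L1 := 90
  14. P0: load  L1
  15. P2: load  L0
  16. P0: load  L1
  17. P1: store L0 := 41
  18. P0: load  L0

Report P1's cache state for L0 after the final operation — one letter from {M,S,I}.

state = S

1. P1: store L0 := 17  bus=[BusRdX]  L0: P0=I P1=M P2=I  mem[L0]=80
2. P1: load  L0  bus=[-]  L0: P0=I P1=M P2=I  mem[L0]=80
3. P1: store L0 := 23  bus=[-]  L0: P0=I P1=M P2=I  mem[L0]=80
4. P2: store L0 := 97  bus=[BusRdX,Flush]  L0: P0=I P1=I P2=M  mem[L0]=23
5. P0: load  L0  bus=[BusRd,Flush]  L0: P0=S P1=I P2=S  mem[L0]=97
6. P2: store L1 := 8  bus=[BusRdX]  L1: P0=I P1=I P2=M  mem[L1]=70
7. P0: load  L1  bus=[BusRd,Flush]  L1: P0=S P1=I P2=S  mem[L1]=8
8. P1: store L0 := 80  bus=[BusRdX]  L0: P0=I P1=M P2=I  mem[L0]=97
9. P2: store L0 := 46  bus=[BusRdX,Flush]  L0: P0=I P1=I P2=M  mem[L0]=80
10. P1: store L0 := 3  bus=[BusRdX,Flush]  L0: P0=I P1=M P2=I  mem[L0]=46
11. P1: store L2 := 6  bus=[BusRdX]  L2: P0=I P1=M P2=I  mem[L2]=70
12. P2: store L0 := 17  bus=[BusRdX,Flush]  L0: P0=I P1=I P2=M  mem[L0]=3
13. P1: store L1 := 90  bus=[BusRdX]  L1: P0=I P1=M P2=I  mem[L1]=8
14. P0: load  L1  bus=[BusRd,Flush]  L1: P0=S P1=S P2=I  mem[L1]=90
15. P2: load  L0  bus=[-]  L0: P0=I P1=I P2=M  mem[L0]=3
16. P0: load  L1  bus=[-]  L1: P0=S P1=S P2=I  mem[L1]=90
17. P1: store L0 := 41  bus=[BusRdX,Flush]  L0: P0=I P1=M P2=I  mem[L0]=17
18. P0: load  L0  bus=[BusRd,Flush]  L0: P0=S P1=S P2=I  mem[L0]=41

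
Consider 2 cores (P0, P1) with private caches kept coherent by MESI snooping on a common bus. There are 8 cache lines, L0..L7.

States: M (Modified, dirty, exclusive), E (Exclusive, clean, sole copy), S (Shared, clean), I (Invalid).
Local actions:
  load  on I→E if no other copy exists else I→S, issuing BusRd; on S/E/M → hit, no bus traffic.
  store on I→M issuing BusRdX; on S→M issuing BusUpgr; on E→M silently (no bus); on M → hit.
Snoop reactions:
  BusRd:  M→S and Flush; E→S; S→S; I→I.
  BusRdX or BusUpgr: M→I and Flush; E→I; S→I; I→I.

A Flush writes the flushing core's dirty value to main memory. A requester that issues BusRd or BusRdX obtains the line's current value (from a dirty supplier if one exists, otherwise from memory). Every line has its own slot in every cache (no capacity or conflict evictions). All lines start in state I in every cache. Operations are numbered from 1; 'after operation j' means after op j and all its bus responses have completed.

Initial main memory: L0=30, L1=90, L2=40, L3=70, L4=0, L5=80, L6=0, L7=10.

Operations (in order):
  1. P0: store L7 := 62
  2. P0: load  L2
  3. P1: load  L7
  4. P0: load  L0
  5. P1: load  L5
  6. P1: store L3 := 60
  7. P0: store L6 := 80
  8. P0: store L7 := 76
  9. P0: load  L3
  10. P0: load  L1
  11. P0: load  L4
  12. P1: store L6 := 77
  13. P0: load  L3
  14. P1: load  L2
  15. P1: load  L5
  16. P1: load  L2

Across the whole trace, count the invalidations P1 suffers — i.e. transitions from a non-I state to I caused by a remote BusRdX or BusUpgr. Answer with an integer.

  op1 P0: store L7 := 62 → M/I on L7; bus BusRdX; mem=10
  op2 P0: load  L2 → E/I on L2; bus BusRd; mem=40
  op3 P1: load  L7 → S/S on L7; bus BusRd Flush; mem=62
  op4 P0: load  L0 → E/I on L0; bus BusRd; mem=30
  op5 P1: load  L5 → I/E on L5; bus BusRd; mem=80
  op6 P1: store L3 := 60 → I/M on L3; bus BusRdX; mem=70
  op7 P0: store L6 := 80 → M/I on L6; bus BusRdX; mem=0
  op8 P0: store L7 := 76 → M/I on L7; bus BusUpgr; mem=62
  op9 P0: load  L3 → S/S on L3; bus BusRd Flush; mem=60
  op10 P0: load  L1 → E/I on L1; bus BusRd; mem=90
  op11 P0: load  L4 → E/I on L4; bus BusRd; mem=0
  op12 P1: store L6 := 77 → I/M on L6; bus BusRdX Flush; mem=80
  op13 P0: load  L3 → S/S on L3; bus (none); mem=60
  op14 P1: load  L2 → S/S on L2; bus BusRd; mem=40
  op15 P1: load  L5 → I/E on L5; bus (none); mem=80
  op16 P1: load  L2 → S/S on L2; bus (none); mem=40

invalidations = 1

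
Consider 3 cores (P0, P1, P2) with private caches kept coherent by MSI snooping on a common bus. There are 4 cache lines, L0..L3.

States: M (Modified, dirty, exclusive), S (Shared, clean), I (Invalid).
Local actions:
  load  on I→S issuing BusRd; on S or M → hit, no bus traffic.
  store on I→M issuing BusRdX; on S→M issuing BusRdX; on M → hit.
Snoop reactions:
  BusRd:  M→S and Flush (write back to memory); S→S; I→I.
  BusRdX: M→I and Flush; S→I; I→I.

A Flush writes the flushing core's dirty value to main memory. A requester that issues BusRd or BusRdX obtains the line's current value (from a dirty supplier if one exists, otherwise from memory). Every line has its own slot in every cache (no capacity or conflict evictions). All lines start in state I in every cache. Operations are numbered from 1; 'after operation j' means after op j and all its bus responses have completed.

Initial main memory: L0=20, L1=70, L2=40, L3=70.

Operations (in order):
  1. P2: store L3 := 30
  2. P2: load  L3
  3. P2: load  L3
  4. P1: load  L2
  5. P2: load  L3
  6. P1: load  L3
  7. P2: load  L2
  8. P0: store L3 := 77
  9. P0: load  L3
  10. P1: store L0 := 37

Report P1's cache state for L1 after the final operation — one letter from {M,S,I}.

state = I

step 1: P2: store L3 := 30  ⟶  IIM  (L3)  txn=BusRdX  M[L3]=70
step 2: P2: load  L3  ⟶  IIM  (L3)  txn=∅  M[L3]=70
step 3: P2: load  L3  ⟶  IIM  (L3)  txn=∅  M[L3]=70
step 4: P1: load  L2  ⟶  ISI  (L2)  txn=BusRd  M[L2]=40
step 5: P2: load  L3  ⟶  IIM  (L3)  txn=∅  M[L3]=70
step 6: P1: load  L3  ⟶  ISS  (L3)  txn=BusRd+Flush  M[L3]=30
step 7: P2: load  L2  ⟶  ISS  (L2)  txn=BusRd  M[L2]=40
step 8: P0: store L3 := 77  ⟶  MII  (L3)  txn=BusRdX  M[L3]=30
step 9: P0: load  L3  ⟶  MII  (L3)  txn=∅  M[L3]=30
step 10: P1: store L0 := 37  ⟶  IMI  (L0)  txn=BusRdX  M[L0]=20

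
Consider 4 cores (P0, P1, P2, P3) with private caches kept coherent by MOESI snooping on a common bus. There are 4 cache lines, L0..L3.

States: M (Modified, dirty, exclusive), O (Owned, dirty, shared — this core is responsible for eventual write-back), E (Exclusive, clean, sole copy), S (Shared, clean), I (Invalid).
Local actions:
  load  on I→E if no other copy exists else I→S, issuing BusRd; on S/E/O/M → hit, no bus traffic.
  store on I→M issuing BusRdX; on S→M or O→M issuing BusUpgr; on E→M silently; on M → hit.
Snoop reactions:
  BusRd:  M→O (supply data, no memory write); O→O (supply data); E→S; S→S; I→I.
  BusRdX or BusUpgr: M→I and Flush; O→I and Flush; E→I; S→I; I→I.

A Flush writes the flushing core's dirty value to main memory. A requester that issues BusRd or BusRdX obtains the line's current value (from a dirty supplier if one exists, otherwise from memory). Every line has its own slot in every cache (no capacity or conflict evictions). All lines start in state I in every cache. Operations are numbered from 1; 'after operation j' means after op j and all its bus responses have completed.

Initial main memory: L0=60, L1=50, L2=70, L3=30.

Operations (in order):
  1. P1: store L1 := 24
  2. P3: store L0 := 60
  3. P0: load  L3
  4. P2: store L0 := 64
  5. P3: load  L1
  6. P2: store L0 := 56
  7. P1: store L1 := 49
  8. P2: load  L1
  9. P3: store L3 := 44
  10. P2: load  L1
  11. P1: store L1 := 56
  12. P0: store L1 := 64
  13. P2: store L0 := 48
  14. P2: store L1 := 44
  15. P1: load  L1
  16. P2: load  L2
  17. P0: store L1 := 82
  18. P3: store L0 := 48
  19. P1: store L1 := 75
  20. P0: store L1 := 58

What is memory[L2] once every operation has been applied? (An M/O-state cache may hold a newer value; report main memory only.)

memory[L2] = 70

step 1: P1: store L1 := 24  ⟶  IMII  (L1)  txn=BusRdX  M[L1]=50
step 2: P3: store L0 := 60  ⟶  IIIM  (L0)  txn=BusRdX  M[L0]=60
step 3: P0: load  L3  ⟶  EIII  (L3)  txn=BusRd  M[L3]=30
step 4: P2: store L0 := 64  ⟶  IIMI  (L0)  txn=BusRdX+Flush  M[L0]=60
step 5: P3: load  L1  ⟶  IOIS  (L1)  txn=BusRd  M[L1]=50
step 6: P2: store L0 := 56  ⟶  IIMI  (L0)  txn=∅  M[L0]=60
step 7: P1: store L1 := 49  ⟶  IMII  (L1)  txn=BusUpgr  M[L1]=50
step 8: P2: load  L1  ⟶  IOSI  (L1)  txn=BusRd  M[L1]=50
step 9: P3: store L3 := 44  ⟶  IIIM  (L3)  txn=BusRdX  M[L3]=30
step 10: P2: load  L1  ⟶  IOSI  (L1)  txn=∅  M[L1]=50
step 11: P1: store L1 := 56  ⟶  IMII  (L1)  txn=BusUpgr  M[L1]=50
step 12: P0: store L1 := 64  ⟶  MIII  (L1)  txn=BusRdX+Flush  M[L1]=56
step 13: P2: store L0 := 48  ⟶  IIMI  (L0)  txn=∅  M[L0]=60
step 14: P2: store L1 := 44  ⟶  IIMI  (L1)  txn=BusRdX+Flush  M[L1]=64
step 15: P1: load  L1  ⟶  ISOI  (L1)  txn=BusRd  M[L1]=64
step 16: P2: load  L2  ⟶  IIEI  (L2)  txn=BusRd  M[L2]=70
step 17: P0: store L1 := 82  ⟶  MIII  (L1)  txn=BusRdX+Flush  M[L1]=44
step 18: P3: store L0 := 48  ⟶  IIIM  (L0)  txn=BusRdX+Flush  M[L0]=48
step 19: P1: store L1 := 75  ⟶  IMII  (L1)  txn=BusRdX+Flush  M[L1]=82
step 20: P0: store L1 := 58  ⟶  MIII  (L1)  txn=BusRdX+Flush  M[L1]=75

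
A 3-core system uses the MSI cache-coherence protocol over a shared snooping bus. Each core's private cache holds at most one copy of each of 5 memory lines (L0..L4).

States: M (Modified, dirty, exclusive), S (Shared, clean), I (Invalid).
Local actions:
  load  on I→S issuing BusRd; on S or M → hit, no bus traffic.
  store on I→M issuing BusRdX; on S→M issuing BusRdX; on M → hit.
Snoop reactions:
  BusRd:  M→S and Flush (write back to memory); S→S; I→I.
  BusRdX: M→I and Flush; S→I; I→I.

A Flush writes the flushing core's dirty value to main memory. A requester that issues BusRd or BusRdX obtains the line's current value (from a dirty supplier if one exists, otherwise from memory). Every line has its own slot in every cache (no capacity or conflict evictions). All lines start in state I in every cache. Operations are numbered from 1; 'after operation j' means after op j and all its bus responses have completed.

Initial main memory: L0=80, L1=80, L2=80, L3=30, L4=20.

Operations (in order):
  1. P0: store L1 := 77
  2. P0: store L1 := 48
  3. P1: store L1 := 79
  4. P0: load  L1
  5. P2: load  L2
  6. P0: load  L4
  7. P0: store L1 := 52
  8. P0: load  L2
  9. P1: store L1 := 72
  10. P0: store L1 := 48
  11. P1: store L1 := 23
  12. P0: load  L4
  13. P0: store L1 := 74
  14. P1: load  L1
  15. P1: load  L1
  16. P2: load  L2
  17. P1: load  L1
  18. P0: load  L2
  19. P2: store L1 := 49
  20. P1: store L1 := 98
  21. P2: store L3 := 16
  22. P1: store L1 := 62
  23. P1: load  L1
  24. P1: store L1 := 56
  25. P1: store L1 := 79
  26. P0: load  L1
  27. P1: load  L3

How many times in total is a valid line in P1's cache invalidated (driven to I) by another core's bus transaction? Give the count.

  op1 P0: store L1 := 77 → M/I/I on L1; bus BusRdX; mem=80
  op2 P0: store L1 := 48 → M/I/I on L1; bus (none); mem=80
  op3 P1: store L1 := 79 → I/M/I on L1; bus BusRdX Flush; mem=48
  op4 P0: load  L1 → S/S/I on L1; bus BusRd Flush; mem=79
  op5 P2: load  L2 → I/I/S on L2; bus BusRd; mem=80
  op6 P0: load  L4 → S/I/I on L4; bus BusRd; mem=20
  op7 P0: store L1 := 52 → M/I/I on L1; bus BusRdX; mem=79
  op8 P0: load  L2 → S/I/S on L2; bus BusRd; mem=80
  op9 P1: store L1 := 72 → I/M/I on L1; bus BusRdX Flush; mem=52
  op10 P0: store L1 := 48 → M/I/I on L1; bus BusRdX Flush; mem=72
  op11 P1: store L1 := 23 → I/M/I on L1; bus BusRdX Flush; mem=48
  op12 P0: load  L4 → S/I/I on L4; bus (none); mem=20
  op13 P0: store L1 := 74 → M/I/I on L1; bus BusRdX Flush; mem=23
  op14 P1: load  L1 → S/S/I on L1; bus BusRd Flush; mem=74
  op15 P1: load  L1 → S/S/I on L1; bus (none); mem=74
  op16 P2: load  L2 → S/I/S on L2; bus (none); mem=80
  op17 P1: load  L1 → S/S/I on L1; bus (none); mem=74
  op18 P0: load  L2 → S/I/S on L2; bus (none); mem=80
  op19 P2: store L1 := 49 → I/I/M on L1; bus BusRdX; mem=74
  op20 P1: store L1 := 98 → I/M/I on L1; bus BusRdX Flush; mem=49
  op21 P2: store L3 := 16 → I/I/M on L3; bus BusRdX; mem=30
  op22 P1: store L1 := 62 → I/M/I on L1; bus (none); mem=49
  op23 P1: load  L1 → I/M/I on L1; bus (none); mem=49
  op24 P1: store L1 := 56 → I/M/I on L1; bus (none); mem=49
  op25 P1: store L1 := 79 → I/M/I on L1; bus (none); mem=49
  op26 P0: load  L1 → S/S/I on L1; bus BusRd Flush; mem=79
  op27 P1: load  L3 → I/S/S on L3; bus BusRd Flush; mem=16

invalidations = 4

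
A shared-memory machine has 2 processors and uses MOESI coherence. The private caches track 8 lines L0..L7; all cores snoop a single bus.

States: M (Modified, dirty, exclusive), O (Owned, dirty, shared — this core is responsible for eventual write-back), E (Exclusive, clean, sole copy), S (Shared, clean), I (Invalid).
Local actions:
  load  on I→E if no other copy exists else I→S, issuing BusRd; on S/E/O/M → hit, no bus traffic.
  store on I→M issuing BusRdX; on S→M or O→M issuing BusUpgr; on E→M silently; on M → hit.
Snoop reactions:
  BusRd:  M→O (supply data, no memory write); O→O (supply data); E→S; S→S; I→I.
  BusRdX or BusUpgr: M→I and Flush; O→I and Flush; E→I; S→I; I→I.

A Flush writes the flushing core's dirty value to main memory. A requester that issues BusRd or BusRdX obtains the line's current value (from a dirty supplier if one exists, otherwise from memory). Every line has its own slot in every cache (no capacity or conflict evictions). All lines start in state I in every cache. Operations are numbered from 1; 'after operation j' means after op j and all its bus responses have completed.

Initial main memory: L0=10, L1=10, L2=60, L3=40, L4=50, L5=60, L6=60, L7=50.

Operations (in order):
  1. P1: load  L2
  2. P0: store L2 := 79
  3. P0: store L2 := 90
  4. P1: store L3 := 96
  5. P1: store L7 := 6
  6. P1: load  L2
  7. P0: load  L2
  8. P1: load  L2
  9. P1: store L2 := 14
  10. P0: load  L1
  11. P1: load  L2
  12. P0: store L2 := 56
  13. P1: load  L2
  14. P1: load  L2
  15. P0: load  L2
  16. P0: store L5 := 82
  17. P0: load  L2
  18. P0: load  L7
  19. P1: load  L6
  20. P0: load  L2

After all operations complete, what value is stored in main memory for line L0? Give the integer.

memory[L0] = 10

[1] P1: load  L2 | P0:I, P1:E(60) | bus: BusRd
[2] P0: store L2 := 79 | P0:M(79), P1:I | bus: BusRdX
[3] P0: store L2 := 90 | P0:M(90), P1:I | bus: none
[4] P1: store L3 := 96 | P0:I, P1:M(96) | bus: BusRdX
[5] P1: store L7 := 6 | P0:I, P1:M(6) | bus: BusRdX
[6] P1: load  L2 | P0:O(90), P1:S(90) | bus: BusRd
[7] P0: load  L2 | P0:O(90), P1:S(90) | bus: none
[8] P1: load  L2 | P0:O(90), P1:S(90) | bus: none
[9] P1: store L2 := 14 | P0:I, P1:M(14) | bus: BusUpgr,Flush
[10] P0: load  L1 | P0:E(10), P1:I | bus: BusRd
[11] P1: load  L2 | P0:I, P1:M(14) | bus: none
[12] P0: store L2 := 56 | P0:M(56), P1:I | bus: BusRdX,Flush
[13] P1: load  L2 | P0:O(56), P1:S(56) | bus: BusRd
[14] P1: load  L2 | P0:O(56), P1:S(56) | bus: none
[15] P0: load  L2 | P0:O(56), P1:S(56) | bus: none
[16] P0: store L5 := 82 | P0:M(82), P1:I | bus: BusRdX
[17] P0: load  L2 | P0:O(56), P1:S(56) | bus: none
[18] P0: load  L7 | P0:S(6), P1:O(6) | bus: BusRd
[19] P1: load  L6 | P0:I, P1:E(60) | bus: BusRd
[20] P0: load  L2 | P0:O(56), P1:S(56) | bus: none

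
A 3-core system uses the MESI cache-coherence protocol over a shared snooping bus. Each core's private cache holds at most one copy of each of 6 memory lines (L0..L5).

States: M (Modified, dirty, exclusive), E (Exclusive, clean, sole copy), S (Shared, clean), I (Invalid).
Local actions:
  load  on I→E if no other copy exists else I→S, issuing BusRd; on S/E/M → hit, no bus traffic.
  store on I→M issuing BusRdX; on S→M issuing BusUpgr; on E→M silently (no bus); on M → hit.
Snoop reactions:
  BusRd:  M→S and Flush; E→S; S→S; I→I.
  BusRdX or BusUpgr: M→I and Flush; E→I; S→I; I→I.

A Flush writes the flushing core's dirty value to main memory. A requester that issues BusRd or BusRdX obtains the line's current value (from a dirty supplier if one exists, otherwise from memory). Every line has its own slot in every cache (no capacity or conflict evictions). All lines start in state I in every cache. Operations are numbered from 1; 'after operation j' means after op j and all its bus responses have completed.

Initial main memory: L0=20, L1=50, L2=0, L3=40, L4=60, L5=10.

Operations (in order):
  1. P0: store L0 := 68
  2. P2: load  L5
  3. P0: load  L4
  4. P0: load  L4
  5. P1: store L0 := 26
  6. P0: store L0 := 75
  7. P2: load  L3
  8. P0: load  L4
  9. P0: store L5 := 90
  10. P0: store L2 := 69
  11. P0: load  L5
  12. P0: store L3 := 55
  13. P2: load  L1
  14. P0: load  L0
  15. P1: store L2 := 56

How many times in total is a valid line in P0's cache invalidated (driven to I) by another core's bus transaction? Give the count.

invalidations = 2

1. P0: store L0 := 68  bus=[BusRdX]  L0: P0=M P1=I P2=I  mem[L0]=20
2. P2: load  L5  bus=[BusRd]  L5: P0=I P1=I P2=E  mem[L5]=10
3. P0: load  L4  bus=[BusRd]  L4: P0=E P1=I P2=I  mem[L4]=60
4. P0: load  L4  bus=[-]  L4: P0=E P1=I P2=I  mem[L4]=60
5. P1: store L0 := 26  bus=[BusRdX,Flush]  L0: P0=I P1=M P2=I  mem[L0]=68
6. P0: store L0 := 75  bus=[BusRdX,Flush]  L0: P0=M P1=I P2=I  mem[L0]=26
7. P2: load  L3  bus=[BusRd]  L3: P0=I P1=I P2=E  mem[L3]=40
8. P0: load  L4  bus=[-]  L4: P0=E P1=I P2=I  mem[L4]=60
9. P0: store L5 := 90  bus=[BusRdX]  L5: P0=M P1=I P2=I  mem[L5]=10
10. P0: store L2 := 69  bus=[BusRdX]  L2: P0=M P1=I P2=I  mem[L2]=0
11. P0: load  L5  bus=[-]  L5: P0=M P1=I P2=I  mem[L5]=10
12. P0: store L3 := 55  bus=[BusRdX]  L3: P0=M P1=I P2=I  mem[L3]=40
13. P2: load  L1  bus=[BusRd]  L1: P0=I P1=I P2=E  mem[L1]=50
14. P0: load  L0  bus=[-]  L0: P0=M P1=I P2=I  mem[L0]=26
15. P1: store L2 := 56  bus=[BusRdX,Flush]  L2: P0=I P1=M P2=I  mem[L2]=69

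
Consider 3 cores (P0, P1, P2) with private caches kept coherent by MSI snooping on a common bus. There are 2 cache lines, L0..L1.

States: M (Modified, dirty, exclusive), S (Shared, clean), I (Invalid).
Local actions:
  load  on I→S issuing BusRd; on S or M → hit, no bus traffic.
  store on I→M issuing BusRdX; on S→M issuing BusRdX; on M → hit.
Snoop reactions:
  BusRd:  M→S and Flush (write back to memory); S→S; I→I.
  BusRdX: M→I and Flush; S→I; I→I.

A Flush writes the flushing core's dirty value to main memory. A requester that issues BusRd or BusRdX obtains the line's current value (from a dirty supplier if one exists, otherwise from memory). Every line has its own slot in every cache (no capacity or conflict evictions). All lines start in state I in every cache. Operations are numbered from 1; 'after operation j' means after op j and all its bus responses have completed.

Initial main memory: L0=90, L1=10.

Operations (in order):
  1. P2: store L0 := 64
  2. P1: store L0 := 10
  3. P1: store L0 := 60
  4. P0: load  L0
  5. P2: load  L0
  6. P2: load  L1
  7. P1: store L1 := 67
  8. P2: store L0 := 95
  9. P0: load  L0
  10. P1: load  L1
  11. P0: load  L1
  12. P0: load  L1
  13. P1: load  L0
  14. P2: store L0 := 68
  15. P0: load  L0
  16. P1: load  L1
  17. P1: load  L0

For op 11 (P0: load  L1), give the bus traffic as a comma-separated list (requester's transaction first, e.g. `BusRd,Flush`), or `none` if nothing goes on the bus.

  op1 P2: store L0 := 64 → I/I/M on L0; bus BusRdX; mem=90
  op2 P1: store L0 := 10 → I/M/I on L0; bus BusRdX Flush; mem=64
  op3 P1: store L0 := 60 → I/M/I on L0; bus (none); mem=64
  op4 P0: load  L0 → S/S/I on L0; bus BusRd Flush; mem=60
  op5 P2: load  L0 → S/S/S on L0; bus BusRd; mem=60
  op6 P2: load  L1 → I/I/S on L1; bus BusRd; mem=10
  op7 P1: store L1 := 67 → I/M/I on L1; bus BusRdX; mem=10
  op8 P2: store L0 := 95 → I/I/M on L0; bus BusRdX; mem=60
  op9 P0: load  L0 → S/I/S on L0; bus BusRd Flush; mem=95
  op10 P1: load  L1 → I/M/I on L1; bus (none); mem=10
  op11 P0: load  L1 → S/S/I on L1; bus BusRd Flush; mem=67
  op12 P0: load  L1 → S/S/I on L1; bus (none); mem=67
  op13 P1: load  L0 → S/S/S on L0; bus BusRd; mem=95
  op14 P2: store L0 := 68 → I/I/M on L0; bus BusRdX; mem=95
  op15 P0: load  L0 → S/I/S on L0; bus BusRd Flush; mem=68
  op16 P1: load  L1 → S/S/I on L1; bus (none); mem=67
  op17 P1: load  L0 → S/S/S on L0; bus BusRd; mem=68

bus = BusRd,Flush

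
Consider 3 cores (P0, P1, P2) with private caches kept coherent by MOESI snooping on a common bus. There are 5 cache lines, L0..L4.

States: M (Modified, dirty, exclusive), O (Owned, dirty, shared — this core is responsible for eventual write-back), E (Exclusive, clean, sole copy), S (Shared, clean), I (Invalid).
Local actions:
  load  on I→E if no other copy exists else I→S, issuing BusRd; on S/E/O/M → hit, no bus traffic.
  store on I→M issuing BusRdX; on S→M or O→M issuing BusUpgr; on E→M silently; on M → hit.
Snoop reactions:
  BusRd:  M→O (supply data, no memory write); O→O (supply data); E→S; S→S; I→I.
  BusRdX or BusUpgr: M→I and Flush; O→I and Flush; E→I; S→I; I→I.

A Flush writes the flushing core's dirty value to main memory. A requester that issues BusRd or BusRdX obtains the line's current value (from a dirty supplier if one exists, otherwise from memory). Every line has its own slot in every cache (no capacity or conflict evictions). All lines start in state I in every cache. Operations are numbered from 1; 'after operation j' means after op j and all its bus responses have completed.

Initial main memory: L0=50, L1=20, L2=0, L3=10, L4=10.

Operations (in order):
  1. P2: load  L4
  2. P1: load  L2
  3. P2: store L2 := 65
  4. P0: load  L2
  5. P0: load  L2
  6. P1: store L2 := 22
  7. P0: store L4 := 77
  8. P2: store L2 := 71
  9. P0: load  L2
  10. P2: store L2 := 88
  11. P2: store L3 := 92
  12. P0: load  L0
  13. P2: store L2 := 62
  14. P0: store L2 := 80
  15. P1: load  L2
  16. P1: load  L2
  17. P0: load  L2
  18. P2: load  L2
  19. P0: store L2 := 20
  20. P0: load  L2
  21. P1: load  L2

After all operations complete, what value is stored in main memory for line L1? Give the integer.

  op1 P2: load  L4 → I/I/E on L4; bus BusRd; mem=10
  op2 P1: load  L2 → I/E/I on L2; bus BusRd; mem=0
  op3 P2: store L2 := 65 → I/I/M on L2; bus BusRdX; mem=0
  op4 P0: load  L2 → S/I/O on L2; bus BusRd; mem=0
  op5 P0: load  L2 → S/I/O on L2; bus (none); mem=0
  op6 P1: store L2 := 22 → I/M/I on L2; bus BusRdX Flush; mem=65
  op7 P0: store L4 := 77 → M/I/I on L4; bus BusRdX; mem=10
  op8 P2: store L2 := 71 → I/I/M on L2; bus BusRdX Flush; mem=22
  op9 P0: load  L2 → S/I/O on L2; bus BusRd; mem=22
  op10 P2: store L2 := 88 → I/I/M on L2; bus BusUpgr; mem=22
  op11 P2: store L3 := 92 → I/I/M on L3; bus BusRdX; mem=10
  op12 P0: load  L0 → E/I/I on L0; bus BusRd; mem=50
  op13 P2: store L2 := 62 → I/I/M on L2; bus (none); mem=22
  op14 P0: store L2 := 80 → M/I/I on L2; bus BusRdX Flush; mem=62
  op15 P1: load  L2 → O/S/I on L2; bus BusRd; mem=62
  op16 P1: load  L2 → O/S/I on L2; bus (none); mem=62
  op17 P0: load  L2 → O/S/I on L2; bus (none); mem=62
  op18 P2: load  L2 → O/S/S on L2; bus BusRd; mem=62
  op19 P0: store L2 := 20 → M/I/I on L2; bus BusUpgr; mem=62
  op20 P0: load  L2 → M/I/I on L2; bus (none); mem=62
  op21 P1: load  L2 → O/S/I on L2; bus BusRd; mem=62

memory[L1] = 20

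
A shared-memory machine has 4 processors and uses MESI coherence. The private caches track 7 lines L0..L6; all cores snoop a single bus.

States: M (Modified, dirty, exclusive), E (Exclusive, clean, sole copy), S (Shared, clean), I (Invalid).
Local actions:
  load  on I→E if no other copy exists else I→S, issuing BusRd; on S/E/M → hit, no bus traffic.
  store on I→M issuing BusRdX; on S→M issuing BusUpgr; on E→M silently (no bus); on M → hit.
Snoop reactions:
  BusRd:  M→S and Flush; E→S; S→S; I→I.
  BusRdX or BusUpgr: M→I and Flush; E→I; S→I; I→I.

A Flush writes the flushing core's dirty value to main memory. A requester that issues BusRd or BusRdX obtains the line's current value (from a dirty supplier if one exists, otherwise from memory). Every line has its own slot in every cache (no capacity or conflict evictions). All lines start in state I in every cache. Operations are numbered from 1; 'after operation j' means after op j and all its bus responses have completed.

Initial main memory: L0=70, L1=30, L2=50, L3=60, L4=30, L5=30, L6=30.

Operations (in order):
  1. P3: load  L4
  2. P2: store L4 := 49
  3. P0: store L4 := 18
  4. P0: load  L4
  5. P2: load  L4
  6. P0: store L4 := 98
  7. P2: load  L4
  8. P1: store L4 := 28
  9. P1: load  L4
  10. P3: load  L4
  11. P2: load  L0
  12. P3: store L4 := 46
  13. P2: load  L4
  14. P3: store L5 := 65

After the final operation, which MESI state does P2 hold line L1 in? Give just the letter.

[1] P3: load  L4 | P0:I, P1:I, P2:I, P3:E(30) | bus: BusRd
[2] P2: store L4 := 49 | P0:I, P1:I, P2:M(49), P3:I | bus: BusRdX
[3] P0: store L4 := 18 | P0:M(18), P1:I, P2:I, P3:I | bus: BusRdX,Flush
[4] P0: load  L4 | P0:M(18), P1:I, P2:I, P3:I | bus: none
[5] P2: load  L4 | P0:S(18), P1:I, P2:S(18), P3:I | bus: BusRd,Flush
[6] P0: store L4 := 98 | P0:M(98), P1:I, P2:I, P3:I | bus: BusUpgr
[7] P2: load  L4 | P0:S(98), P1:I, P2:S(98), P3:I | bus: BusRd,Flush
[8] P1: store L4 := 28 | P0:I, P1:M(28), P2:I, P3:I | bus: BusRdX
[9] P1: load  L4 | P0:I, P1:M(28), P2:I, P3:I | bus: none
[10] P3: load  L4 | P0:I, P1:S(28), P2:I, P3:S(28) | bus: BusRd,Flush
[11] P2: load  L0 | P0:I, P1:I, P2:E(70), P3:I | bus: BusRd
[12] P3: store L4 := 46 | P0:I, P1:I, P2:I, P3:M(46) | bus: BusUpgr
[13] P2: load  L4 | P0:I, P1:I, P2:S(46), P3:S(46) | bus: BusRd,Flush
[14] P3: store L5 := 65 | P0:I, P1:I, P2:I, P3:M(65) | bus: BusRdX

state = I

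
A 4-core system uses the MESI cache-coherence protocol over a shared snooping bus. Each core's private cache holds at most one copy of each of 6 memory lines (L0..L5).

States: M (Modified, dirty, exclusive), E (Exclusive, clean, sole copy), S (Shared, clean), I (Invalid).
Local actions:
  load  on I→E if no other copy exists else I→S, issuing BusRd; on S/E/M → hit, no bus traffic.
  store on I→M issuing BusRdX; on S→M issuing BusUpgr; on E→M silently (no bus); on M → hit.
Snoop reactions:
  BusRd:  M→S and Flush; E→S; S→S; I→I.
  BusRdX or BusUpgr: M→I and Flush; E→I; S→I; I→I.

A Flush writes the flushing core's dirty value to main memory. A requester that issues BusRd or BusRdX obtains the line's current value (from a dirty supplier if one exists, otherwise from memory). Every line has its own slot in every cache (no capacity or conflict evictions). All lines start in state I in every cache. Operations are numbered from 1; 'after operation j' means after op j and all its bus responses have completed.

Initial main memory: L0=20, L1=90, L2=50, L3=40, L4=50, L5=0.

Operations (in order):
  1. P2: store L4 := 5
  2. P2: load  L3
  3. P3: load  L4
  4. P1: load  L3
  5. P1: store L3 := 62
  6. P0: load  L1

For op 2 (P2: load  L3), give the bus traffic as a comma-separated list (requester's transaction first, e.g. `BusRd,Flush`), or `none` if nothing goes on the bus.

step 1: P2: store L4 := 5  ⟶  IIMI  (L4)  txn=BusRdX  M[L4]=50
step 2: P2: load  L3  ⟶  IIEI  (L3)  txn=BusRd  M[L3]=40
step 3: P3: load  L4  ⟶  IISS  (L4)  txn=BusRd+Flush  M[L4]=5
step 4: P1: load  L3  ⟶  ISSI  (L3)  txn=BusRd  M[L3]=40
step 5: P1: store L3 := 62  ⟶  IMII  (L3)  txn=BusUpgr  M[L3]=40
step 6: P0: load  L1  ⟶  EIII  (L1)  txn=BusRd  M[L1]=90

bus = BusRd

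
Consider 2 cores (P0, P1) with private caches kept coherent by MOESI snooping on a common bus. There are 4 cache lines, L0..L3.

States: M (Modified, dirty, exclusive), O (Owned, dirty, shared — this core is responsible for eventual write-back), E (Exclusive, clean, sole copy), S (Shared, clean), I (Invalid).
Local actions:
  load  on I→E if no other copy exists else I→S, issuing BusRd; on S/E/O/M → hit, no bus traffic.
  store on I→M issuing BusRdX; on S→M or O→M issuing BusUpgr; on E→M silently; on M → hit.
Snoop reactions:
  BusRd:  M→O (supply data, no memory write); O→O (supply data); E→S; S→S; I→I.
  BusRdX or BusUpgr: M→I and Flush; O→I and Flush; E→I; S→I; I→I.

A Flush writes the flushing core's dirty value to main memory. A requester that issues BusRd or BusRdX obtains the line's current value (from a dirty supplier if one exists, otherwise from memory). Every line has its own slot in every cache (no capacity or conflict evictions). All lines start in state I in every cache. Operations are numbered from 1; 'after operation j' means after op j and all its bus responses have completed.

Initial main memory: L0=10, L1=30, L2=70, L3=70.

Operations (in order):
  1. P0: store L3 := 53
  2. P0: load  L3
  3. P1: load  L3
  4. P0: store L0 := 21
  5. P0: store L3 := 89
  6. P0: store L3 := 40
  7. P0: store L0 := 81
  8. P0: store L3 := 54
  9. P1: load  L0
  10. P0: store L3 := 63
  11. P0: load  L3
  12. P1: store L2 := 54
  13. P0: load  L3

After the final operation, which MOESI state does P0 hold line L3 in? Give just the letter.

1. P0: store L3 := 53  bus=[BusRdX]  L3: P0=M P1=I  mem[L3]=70
2. P0: load  L3  bus=[-]  L3: P0=M P1=I  mem[L3]=70
3. P1: load  L3  bus=[BusRd]  L3: P0=O P1=S  mem[L3]=70
4. P0: store L0 := 21  bus=[BusRdX]  L0: P0=M P1=I  mem[L0]=10
5. P0: store L3 := 89  bus=[BusUpgr]  L3: P0=M P1=I  mem[L3]=70
6. P0: store L3 := 40  bus=[-]  L3: P0=M P1=I  mem[L3]=70
7. P0: store L0 := 81  bus=[-]  L0: P0=M P1=I  mem[L0]=10
8. P0: store L3 := 54  bus=[-]  L3: P0=M P1=I  mem[L3]=70
9. P1: load  L0  bus=[BusRd]  L0: P0=O P1=S  mem[L0]=10
10. P0: store L3 := 63  bus=[-]  L3: P0=M P1=I  mem[L3]=70
11. P0: load  L3  bus=[-]  L3: P0=M P1=I  mem[L3]=70
12. P1: store L2 := 54  bus=[BusRdX]  L2: P0=I P1=M  mem[L2]=70
13. P0: load  L3  bus=[-]  L3: P0=M P1=I  mem[L3]=70

state = M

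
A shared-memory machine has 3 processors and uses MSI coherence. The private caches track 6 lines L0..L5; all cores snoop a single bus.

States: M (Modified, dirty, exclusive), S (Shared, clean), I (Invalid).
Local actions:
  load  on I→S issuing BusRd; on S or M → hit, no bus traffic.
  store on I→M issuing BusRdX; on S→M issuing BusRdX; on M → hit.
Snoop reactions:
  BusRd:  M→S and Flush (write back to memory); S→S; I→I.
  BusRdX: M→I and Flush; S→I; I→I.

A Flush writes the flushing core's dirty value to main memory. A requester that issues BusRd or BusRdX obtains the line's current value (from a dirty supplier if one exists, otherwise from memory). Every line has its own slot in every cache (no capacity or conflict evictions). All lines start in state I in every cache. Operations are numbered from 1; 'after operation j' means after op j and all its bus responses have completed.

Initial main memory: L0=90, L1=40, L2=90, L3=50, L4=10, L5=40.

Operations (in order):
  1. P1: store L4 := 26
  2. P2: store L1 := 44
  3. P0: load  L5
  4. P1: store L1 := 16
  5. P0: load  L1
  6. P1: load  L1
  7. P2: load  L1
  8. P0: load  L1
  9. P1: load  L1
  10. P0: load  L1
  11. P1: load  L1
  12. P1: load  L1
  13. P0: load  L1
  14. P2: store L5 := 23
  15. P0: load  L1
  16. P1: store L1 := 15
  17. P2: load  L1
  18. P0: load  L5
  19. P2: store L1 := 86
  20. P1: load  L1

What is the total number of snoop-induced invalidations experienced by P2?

invalidations = 2

1. P1: store L4 := 26  bus=[BusRdX]  L4: P0=I P1=M P2=I  mem[L4]=10
2. P2: store L1 := 44  bus=[BusRdX]  L1: P0=I P1=I P2=M  mem[L1]=40
3. P0: load  L5  bus=[BusRd]  L5: P0=S P1=I P2=I  mem[L5]=40
4. P1: store L1 := 16  bus=[BusRdX,Flush]  L1: P0=I P1=M P2=I  mem[L1]=44
5. P0: load  L1  bus=[BusRd,Flush]  L1: P0=S P1=S P2=I  mem[L1]=16
6. P1: load  L1  bus=[-]  L1: P0=S P1=S P2=I  mem[L1]=16
7. P2: load  L1  bus=[BusRd]  L1: P0=S P1=S P2=S  mem[L1]=16
8. P0: load  L1  bus=[-]  L1: P0=S P1=S P2=S  mem[L1]=16
9. P1: load  L1  bus=[-]  L1: P0=S P1=S P2=S  mem[L1]=16
10. P0: load  L1  bus=[-]  L1: P0=S P1=S P2=S  mem[L1]=16
11. P1: load  L1  bus=[-]  L1: P0=S P1=S P2=S  mem[L1]=16
12. P1: load  L1  bus=[-]  L1: P0=S P1=S P2=S  mem[L1]=16
13. P0: load  L1  bus=[-]  L1: P0=S P1=S P2=S  mem[L1]=16
14. P2: store L5 := 23  bus=[BusRdX]  L5: P0=I P1=I P2=M  mem[L5]=40
15. P0: load  L1  bus=[-]  L1: P0=S P1=S P2=S  mem[L1]=16
16. P1: store L1 := 15  bus=[BusRdX]  L1: P0=I P1=M P2=I  mem[L1]=16
17. P2: load  L1  bus=[BusRd,Flush]  L1: P0=I P1=S P2=S  mem[L1]=15
18. P0: load  L5  bus=[BusRd,Flush]  L5: P0=S P1=I P2=S  mem[L5]=23
19. P2: store L1 := 86  bus=[BusRdX]  L1: P0=I P1=I P2=M  mem[L1]=15
20. P1: load  L1  bus=[BusRd,Flush]  L1: P0=I P1=S P2=S  mem[L1]=86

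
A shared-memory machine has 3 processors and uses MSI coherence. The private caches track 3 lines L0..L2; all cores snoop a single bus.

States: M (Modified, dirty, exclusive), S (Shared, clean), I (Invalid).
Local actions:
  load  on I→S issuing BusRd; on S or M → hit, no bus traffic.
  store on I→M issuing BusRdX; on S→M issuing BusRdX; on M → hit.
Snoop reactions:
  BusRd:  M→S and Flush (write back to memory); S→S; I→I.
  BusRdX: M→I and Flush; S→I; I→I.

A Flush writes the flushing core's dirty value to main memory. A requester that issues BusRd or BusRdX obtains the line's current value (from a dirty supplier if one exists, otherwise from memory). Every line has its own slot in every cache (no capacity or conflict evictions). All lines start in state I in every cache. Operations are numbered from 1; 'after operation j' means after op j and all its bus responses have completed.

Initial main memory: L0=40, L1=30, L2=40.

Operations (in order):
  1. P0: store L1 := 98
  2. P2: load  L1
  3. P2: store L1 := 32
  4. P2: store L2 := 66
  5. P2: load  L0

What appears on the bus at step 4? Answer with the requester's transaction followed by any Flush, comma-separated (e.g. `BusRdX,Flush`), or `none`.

bus = BusRdX

[1] P0: store L1 := 98 | P0:M(98), P1:I, P2:I | bus: BusRdX
[2] P2: load  L1 | P0:S(98), P1:I, P2:S(98) | bus: BusRd,Flush
[3] P2: store L1 := 32 | P0:I, P1:I, P2:M(32) | bus: BusRdX
[4] P2: store L2 := 66 | P0:I, P1:I, P2:M(66) | bus: BusRdX
[5] P2: load  L0 | P0:I, P1:I, P2:S(40) | bus: BusRd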